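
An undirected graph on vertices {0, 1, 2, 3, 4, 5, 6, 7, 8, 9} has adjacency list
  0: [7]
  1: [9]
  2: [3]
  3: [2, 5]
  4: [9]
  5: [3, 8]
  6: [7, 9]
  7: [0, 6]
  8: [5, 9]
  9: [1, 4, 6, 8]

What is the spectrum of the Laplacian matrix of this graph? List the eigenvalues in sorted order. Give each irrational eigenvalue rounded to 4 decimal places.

[0, 0.1490, 0.3621, 1, 1, 1.4749, 2.2401, 3.1091, 3.4819, 5.1830]

With the vertex order [0, 1, 2, 3, 4, 5, 6, 7, 8, 9], the degrees are [1, 1, 1, 2, 1, 2, 2, 2, 2, 4], giving D = diag(1, 1, 1, 2, 1, 2, 2, 2, 2, 4) and L = D - A. Since every row of L sums to 0, the all-ones vector is in the kernel and 0 is an eigenvalue. The largest eigenvalue, 5.1830, is at most the vertex count 10.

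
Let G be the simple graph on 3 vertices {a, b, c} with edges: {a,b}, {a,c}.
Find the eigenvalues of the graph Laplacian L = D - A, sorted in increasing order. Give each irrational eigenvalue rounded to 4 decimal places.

[0, 1, 3]

With the vertex order [a, b, c], the degrees are [2, 1, 1], giving D = diag(2, 1, 1) and L = D - A. L is symmetric positive semidefinite, so every eigenvalue is real and nonnegative. The single zero eigenvalue shows the graph is connected. By the matrix-tree theorem the graph has (1/3) * product of the nonzero eigenvalues = 1 spanning tree.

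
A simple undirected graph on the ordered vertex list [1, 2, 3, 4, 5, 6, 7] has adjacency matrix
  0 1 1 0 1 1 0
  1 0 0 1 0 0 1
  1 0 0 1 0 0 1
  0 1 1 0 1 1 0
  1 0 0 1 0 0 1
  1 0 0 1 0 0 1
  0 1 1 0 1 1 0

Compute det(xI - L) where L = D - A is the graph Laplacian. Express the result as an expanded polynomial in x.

x^7 - 24x^6 + 234x^5 - 1192x^4 + 3357x^3 - 4968x^2 + 3024x

Each diagonal entry of L is the vertex degree and each off-diagonal entry is -1 where an edge is present, 0 otherwise; in the order [1, 2, 3, 4, 5, 6, 7] the diagonal is [4, 3, 3, 4, 3, 3, 4]. Computing det(xI - L) by cofactor expansion (or equivalently via sum-over-permutations) gives x^7 - 24x^6 + 234x^5 - 1192x^4 + 3357x^3 - 4968x^2 + 3024x. Since p(0) = det(-L) = 0, x divides p(x).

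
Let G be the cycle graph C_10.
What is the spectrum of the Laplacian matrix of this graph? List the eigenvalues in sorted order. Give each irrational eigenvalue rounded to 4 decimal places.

[0, 0.3820, 0.3820, 1.3820, 1.3820, 2.6180, 2.6180, 3.6180, 3.6180, 4]

The graph has 10 vertices and degree multiset [2, 2, 2, 2, 2, 2, 2, 2, 2, 2]; D is the diagonal matrix of degrees and L = D - A. The multiplicity of 0 as a Laplacian eigenvalue equals the number of connected components. The single zero eigenvalue shows the graph is connected.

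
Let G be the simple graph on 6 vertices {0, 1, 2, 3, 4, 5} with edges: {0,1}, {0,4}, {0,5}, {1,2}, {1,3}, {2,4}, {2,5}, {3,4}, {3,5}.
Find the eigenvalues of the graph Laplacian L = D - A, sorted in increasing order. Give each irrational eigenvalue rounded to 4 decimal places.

[0, 3, 3, 3, 3, 6]

Reading degrees in the order [0, 1, 2, 3, 4, 5] gives [3, 3, 3, 3, 3, 3]; set D = diag(3, 3, 3, 3, 3, 3) and form L = D - A. The multiplicity of 0 as a Laplacian eigenvalue equals the number of connected components. By the matrix-tree theorem the graph has (1/6) * product of the nonzero eigenvalues = 81 spanning trees. The largest eigenvalue, 6, is at most the vertex count 6.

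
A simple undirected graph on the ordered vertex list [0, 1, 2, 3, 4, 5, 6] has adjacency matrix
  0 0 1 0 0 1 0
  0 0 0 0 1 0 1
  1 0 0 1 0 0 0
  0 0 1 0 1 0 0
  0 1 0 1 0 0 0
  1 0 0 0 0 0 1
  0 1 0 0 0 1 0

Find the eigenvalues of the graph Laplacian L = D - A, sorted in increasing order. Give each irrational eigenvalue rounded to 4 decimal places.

Reading degrees in the order [0, 1, 2, 3, 4, 5, 6] gives [2, 2, 2, 2, 2, 2, 2]; set D = diag(2, 2, 2, 2, 2, 2, 2) and form L = D - A. The multiplicity of 0 as a Laplacian eigenvalue equals the number of connected components.

[0, 0.7530, 0.7530, 2.4450, 2.4450, 3.8019, 3.8019]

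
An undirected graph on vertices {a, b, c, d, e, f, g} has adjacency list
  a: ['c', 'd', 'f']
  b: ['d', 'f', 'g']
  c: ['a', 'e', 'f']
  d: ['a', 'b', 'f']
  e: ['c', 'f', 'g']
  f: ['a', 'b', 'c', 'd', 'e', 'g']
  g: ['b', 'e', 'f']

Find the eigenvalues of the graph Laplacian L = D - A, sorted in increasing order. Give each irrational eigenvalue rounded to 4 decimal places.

[0, 2, 2, 4, 4, 5, 7]

Each diagonal entry of L is the vertex degree and each off-diagonal entry is -1 where an edge is present, 0 otherwise; in the order [a, b, c, d, e, f, g] the diagonal is [3, 3, 3, 3, 3, 6, 3]. Since every row of L sums to 0, the all-ones vector is in the kernel and 0 is an eigenvalue. The single zero eigenvalue shows the graph is connected. The largest eigenvalue, 7, is at most the vertex count 7.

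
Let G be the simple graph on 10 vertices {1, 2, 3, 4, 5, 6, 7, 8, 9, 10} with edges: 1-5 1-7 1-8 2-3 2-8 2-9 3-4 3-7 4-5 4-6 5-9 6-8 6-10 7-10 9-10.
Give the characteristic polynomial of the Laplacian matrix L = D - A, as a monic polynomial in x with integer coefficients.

Each diagonal entry of L is the vertex degree and each off-diagonal entry is -1 where an edge is present, 0 otherwise; in the order [1, 2, 3, 4, 5, 6, 7, 8, 9, 10] the diagonal is [3, 3, 3, 3, 3, 3, 3, 3, 3, 3]. Computing det(xI - L) by cofactor expansion (or equivalently via sum-over-permutations) gives x^10 - 30x^9 + 390x^8 - 2880x^7 + 13305x^6 - 39882x^5 + 77640x^4 - 94800x^3 + 66000x^2 - 20000x. Since p(0) = det(-L) = 0, x divides p(x). There is one zero in the spectrum, matching the 1 component.

x^10 - 30x^9 + 390x^8 - 2880x^7 + 13305x^6 - 39882x^5 + 77640x^4 - 94800x^3 + 66000x^2 - 20000x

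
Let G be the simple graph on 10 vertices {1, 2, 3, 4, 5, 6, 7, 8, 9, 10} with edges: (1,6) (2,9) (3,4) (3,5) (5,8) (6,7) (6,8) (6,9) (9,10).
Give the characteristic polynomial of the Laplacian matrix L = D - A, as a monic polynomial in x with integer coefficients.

With the vertex order [1, 2, 3, 4, 5, 6, 7, 8, 9, 10], the degrees are [1, 1, 2, 1, 2, 4, 1, 2, 3, 1], giving D = diag(1, 1, 2, 1, 2, 4, 1, 2, 3, 1) and L = D - A. L has integer entries, so p(x) = det(xI - L) has integer coefficients. Expanding the determinant yields x^10 - 18x^9 + 132x^8 - 514x^7 + 1162x^6 - 1570x^5 + 1258x^4 - 568x^3 + 127x^2 - 10x. The constant term is 0 because L is singular (the all-ones vector lies in its kernel). The eigenvalues sum to 18, which equals trace(L) = 2|E|.

x^10 - 18x^9 + 132x^8 - 514x^7 + 1162x^6 - 1570x^5 + 1258x^4 - 568x^3 + 127x^2 - 10x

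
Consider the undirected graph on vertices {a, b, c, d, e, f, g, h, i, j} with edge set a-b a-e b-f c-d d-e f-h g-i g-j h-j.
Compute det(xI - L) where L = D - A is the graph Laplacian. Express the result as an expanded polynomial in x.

x^10 - 18x^9 + 136x^8 - 560x^7 + 1365x^6 - 2002x^5 + 1716x^4 - 792x^3 + 165x^2 - 10x

Each diagonal entry of L is the vertex degree and each off-diagonal entry is -1 where an edge is present, 0 otherwise; in the order [a, b, c, d, e, f, g, h, i, j] the diagonal is [2, 2, 1, 2, 2, 2, 2, 2, 1, 2]. L has integer entries, so p(x) = det(xI - L) has integer coefficients. Expanding the determinant yields x^10 - 18x^9 + 136x^8 - 560x^7 + 1365x^6 - 2002x^5 + 1716x^4 - 792x^3 + 165x^2 - 10x. Since p(0) = det(-L) = 0, x divides p(x). The eigenvalues sum to 18, which equals trace(L) = 2|E|. There is one zero in the spectrum, matching the 1 component.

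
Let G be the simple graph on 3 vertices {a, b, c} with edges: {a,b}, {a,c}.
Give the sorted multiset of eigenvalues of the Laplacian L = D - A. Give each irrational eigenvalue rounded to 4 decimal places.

Reading degrees in the order [a, b, c] gives [2, 1, 1]; set D = diag(2, 1, 1) and form L = D - A. L is symmetric positive semidefinite, so every eigenvalue is real and nonnegative. By the matrix-tree theorem the graph has (1/3) * product of the nonzero eigenvalues = 1 spanning tree. There is one zero in the spectrum, matching the 1 component.

[0, 1, 3]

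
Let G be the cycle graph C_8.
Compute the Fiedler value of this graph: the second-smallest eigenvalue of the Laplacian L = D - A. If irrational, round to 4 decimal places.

The graph has 8 vertices and degree multiset [2, 2, 2, 2, 2, 2, 2, 2]; D is the diagonal matrix of degrees and L = D - A. Computing the eigenvalues of L and sorting gives [0, 0.5858, 0.5858, 2, 2, 3.4142, 3.4142, 4]. The Fiedler value lambda_2 = 0.5858 is strictly positive, so the graph is connected. The eigenvalues sum to 16, which equals trace(L) = 2|E|.

0.5858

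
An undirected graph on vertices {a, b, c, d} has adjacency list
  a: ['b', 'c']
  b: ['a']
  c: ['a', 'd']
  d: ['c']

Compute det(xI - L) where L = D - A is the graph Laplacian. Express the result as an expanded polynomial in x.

x^4 - 6x^3 + 10x^2 - 4x

Reading degrees in the order [a, b, c, d] gives [2, 1, 2, 1]; set D = diag(2, 1, 2, 1) and form L = D - A. Computing det(xI - L) by cofactor expansion (or equivalently via sum-over-permutations) gives x^4 - 6x^3 + 10x^2 - 4x. The constant term is 0 because L is singular (the all-ones vector lies in its kernel). By the matrix-tree theorem the graph has (1/4) * product of the nonzero eigenvalues = 1 spanning tree.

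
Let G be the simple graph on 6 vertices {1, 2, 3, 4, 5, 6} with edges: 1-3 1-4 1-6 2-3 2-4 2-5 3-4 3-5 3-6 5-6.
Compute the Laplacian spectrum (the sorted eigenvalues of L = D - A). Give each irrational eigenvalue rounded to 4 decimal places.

Reading degrees in the order [1, 2, 3, 4, 5, 6] gives [3, 3, 5, 3, 3, 3]; set D = diag(3, 3, 5, 3, 3, 3) and form L = D - A. L is symmetric positive semidefinite, so every eigenvalue is real and nonnegative. The single zero eigenvalue shows the graph is connected. By the matrix-tree theorem the graph has (1/6) * product of the nonzero eigenvalues = 121 spanning trees.

[0, 2.3820, 2.3820, 4.6180, 4.6180, 6]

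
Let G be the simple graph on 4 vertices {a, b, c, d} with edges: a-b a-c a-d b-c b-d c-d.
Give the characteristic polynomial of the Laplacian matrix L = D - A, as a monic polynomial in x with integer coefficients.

x^4 - 12x^3 + 48x^2 - 64x

With the vertex order [a, b, c, d], the degrees are [3, 3, 3, 3], giving D = diag(3, 3, 3, 3) and L = D - A. The eigenvalues of L are [0, 4, 4, 4]; the characteristic polynomial is the product of (x - lambda_i), which multiplies out to x^4 - 12x^3 + 48x^2 - 64x. The constant term is 0 because L is singular (the all-ones vector lies in its kernel). By the matrix-tree theorem the graph has (1/4) * product of the nonzero eigenvalues = 16 spanning trees. There is one zero in the spectrum, matching the 1 component.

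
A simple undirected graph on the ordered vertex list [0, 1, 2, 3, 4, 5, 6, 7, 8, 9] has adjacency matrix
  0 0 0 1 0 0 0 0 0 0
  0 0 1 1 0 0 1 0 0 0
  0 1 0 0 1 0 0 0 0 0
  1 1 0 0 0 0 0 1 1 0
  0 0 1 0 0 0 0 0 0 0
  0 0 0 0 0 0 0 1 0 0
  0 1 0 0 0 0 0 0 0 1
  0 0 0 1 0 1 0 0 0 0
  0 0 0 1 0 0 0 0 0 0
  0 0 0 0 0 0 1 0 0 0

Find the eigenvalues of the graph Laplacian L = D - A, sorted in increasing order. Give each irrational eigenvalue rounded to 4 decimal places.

[0, 0.2206, 0.3820, 0.5548, 1, 1.6771, 2.4011, 2.6180, 3.7871, 5.3595]

With the vertex order [0, 1, 2, 3, 4, 5, 6, 7, 8, 9], the degrees are [1, 3, 2, 4, 1, 1, 2, 2, 1, 1], giving D = diag(1, 3, 2, 4, 1, 1, 2, 2, 1, 1) and L = D - A. Since every row of L sums to 0, the all-ones vector is in the kernel and 0 is an eigenvalue. The single zero eigenvalue shows the graph is connected. There is one zero in the spectrum, matching the 1 component. By the matrix-tree theorem the graph has (1/10) * product of the nonzero eigenvalues = 1 spanning tree.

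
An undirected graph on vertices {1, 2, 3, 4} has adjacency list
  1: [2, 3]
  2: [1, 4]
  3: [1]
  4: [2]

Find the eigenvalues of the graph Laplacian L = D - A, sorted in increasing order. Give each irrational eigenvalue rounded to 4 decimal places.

Reading degrees in the order [1, 2, 3, 4] gives [2, 2, 1, 1]; set D = diag(2, 2, 1, 1) and form L = D - A. L is symmetric positive semidefinite, so every eigenvalue is real and nonnegative. By the matrix-tree theorem the graph has (1/4) * product of the nonzero eigenvalues = 1 spanning tree.

[0, 0.5858, 2, 3.4142]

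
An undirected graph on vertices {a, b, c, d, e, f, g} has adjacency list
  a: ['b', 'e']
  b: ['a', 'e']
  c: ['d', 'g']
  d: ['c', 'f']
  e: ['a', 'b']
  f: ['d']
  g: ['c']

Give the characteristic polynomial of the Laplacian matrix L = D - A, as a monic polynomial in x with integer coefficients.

x^7 - 12x^6 + 55x^5 - 118x^4 + 114x^3 - 36x^2

Reading degrees in the order [a, b, c, d, e, f, g] gives [2, 2, 2, 2, 2, 1, 1]; set D = diag(2, 2, 2, 2, 2, 1, 1) and form L = D - A. L has integer entries, so p(x) = det(xI - L) has integer coefficients. Expanding the determinant yields x^7 - 12x^6 + 55x^5 - 118x^4 + 114x^3 - 36x^2. Since p(0) = det(-L) = 0, x divides p(x). The eigenvalues sum to 12, which equals trace(L) = 2|E|.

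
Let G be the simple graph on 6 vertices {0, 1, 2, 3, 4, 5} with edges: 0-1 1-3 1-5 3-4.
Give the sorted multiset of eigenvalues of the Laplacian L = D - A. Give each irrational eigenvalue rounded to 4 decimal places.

[0, 0, 0.5188, 1, 2.3111, 4.1701]

Reading degrees in the order [0, 1, 2, 3, 4, 5] gives [1, 3, 0, 2, 1, 1]; set D = diag(1, 3, 0, 2, 1, 1) and form L = D - A. L is symmetric positive semidefinite, so every eigenvalue is real and nonnegative. The 2 zero eigenvalues correspond to the 2 connected components. The eigenvalues sum to 8, which equals trace(L) = 2|E|. The largest eigenvalue, 4.1701, is at most the vertex count 6.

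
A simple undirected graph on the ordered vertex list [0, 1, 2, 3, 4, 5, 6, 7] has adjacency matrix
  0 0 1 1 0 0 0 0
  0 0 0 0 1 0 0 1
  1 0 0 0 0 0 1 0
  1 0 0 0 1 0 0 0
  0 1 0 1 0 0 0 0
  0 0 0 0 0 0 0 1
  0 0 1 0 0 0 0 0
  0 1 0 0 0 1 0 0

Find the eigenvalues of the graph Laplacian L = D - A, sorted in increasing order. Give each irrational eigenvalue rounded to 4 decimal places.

With the vertex order [0, 1, 2, 3, 4, 5, 6, 7], the degrees are [2, 2, 2, 2, 2, 1, 1, 2], giving D = diag(2, 2, 2, 2, 2, 1, 1, 2) and L = D - A. L is symmetric positive semidefinite, so every eigenvalue is real and nonnegative. The eigenvalues sum to 14, which equals trace(L) = 2|E|.

[0, 0.1522, 0.5858, 1.2346, 2, 2.7654, 3.4142, 3.8478]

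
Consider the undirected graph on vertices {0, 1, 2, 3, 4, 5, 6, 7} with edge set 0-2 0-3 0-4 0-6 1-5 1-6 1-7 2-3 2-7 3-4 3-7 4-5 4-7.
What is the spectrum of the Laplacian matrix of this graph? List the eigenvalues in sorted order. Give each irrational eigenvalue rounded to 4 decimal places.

[0, 1.3680, 1.6746, 3.0509, 3.6978, 4.8773, 5.2447, 6.0867]

Reading degrees in the order [0, 1, 2, 3, 4, 5, 6, 7] gives [4, 3, 3, 4, 4, 2, 2, 4]; set D = diag(4, 3, 3, 4, 4, 2, 2, 4) and form L = D - A. Since every row of L sums to 0, the all-ones vector is in the kernel and 0 is an eigenvalue. The single zero eigenvalue shows the graph is connected. The eigenvalues sum to 26, which equals trace(L) = 2|E|. The largest eigenvalue, 6.0867, is at most the vertex count 8.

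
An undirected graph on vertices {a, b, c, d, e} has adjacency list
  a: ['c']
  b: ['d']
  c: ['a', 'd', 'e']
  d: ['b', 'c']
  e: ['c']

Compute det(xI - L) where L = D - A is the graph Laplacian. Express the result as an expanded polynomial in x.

x^5 - 8x^4 + 20x^3 - 18x^2 + 5x

Reading degrees in the order [a, b, c, d, e] gives [1, 1, 3, 2, 1]; set D = diag(1, 1, 3, 2, 1) and form L = D - A. L has integer entries, so p(x) = det(xI - L) has integer coefficients. Expanding the determinant yields x^5 - 8x^4 + 20x^3 - 18x^2 + 5x. Since p(0) = det(-L) = 0, x divides p(x). The eigenvalues sum to 8, which equals trace(L) = 2|E|.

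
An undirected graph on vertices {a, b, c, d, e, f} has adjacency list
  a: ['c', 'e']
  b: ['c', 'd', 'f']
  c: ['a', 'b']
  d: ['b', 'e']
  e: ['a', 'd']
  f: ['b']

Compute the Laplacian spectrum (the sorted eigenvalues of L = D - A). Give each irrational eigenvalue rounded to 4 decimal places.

Each diagonal entry of L is the vertex degree and each off-diagonal entry is -1 where an edge is present, 0 otherwise; in the order [a, b, c, d, e, f] the diagonal is [2, 3, 2, 2, 2, 1]. Since every row of L sums to 0, the all-ones vector is in the kernel and 0 is an eigenvalue. The single zero eigenvalue shows the graph is connected.

[0, 0.6972, 1.3820, 2, 3.6180, 4.3028]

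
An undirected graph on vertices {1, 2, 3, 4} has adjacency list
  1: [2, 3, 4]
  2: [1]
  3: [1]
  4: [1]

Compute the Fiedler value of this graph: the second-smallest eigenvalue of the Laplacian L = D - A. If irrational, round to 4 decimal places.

With the vertex order [1, 2, 3, 4], the degrees are [3, 1, 1, 1], giving D = diag(3, 1, 1, 1) and L = D - A. Computing the eigenvalues of L and sorting gives [0, 1, 1, 4]. The Fiedler value lambda_2 = 1 is strictly positive, so the graph is connected. There is one zero in the spectrum, matching the 1 component. The eigenvalues sum to 6, which equals trace(L) = 2|E|.

1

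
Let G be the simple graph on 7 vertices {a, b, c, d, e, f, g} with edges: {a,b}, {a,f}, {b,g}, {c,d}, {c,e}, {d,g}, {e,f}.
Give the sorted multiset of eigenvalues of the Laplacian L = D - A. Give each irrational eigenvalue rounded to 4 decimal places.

[0, 0.7530, 0.7530, 2.4450, 2.4450, 3.8019, 3.8019]

Each diagonal entry of L is the vertex degree and each off-diagonal entry is -1 where an edge is present, 0 otherwise; in the order [a, b, c, d, e, f, g] the diagonal is [2, 2, 2, 2, 2, 2, 2]. L is symmetric positive semidefinite, so every eigenvalue is real and nonnegative. By the matrix-tree theorem the graph has (1/7) * product of the nonzero eigenvalues = 7 spanning trees.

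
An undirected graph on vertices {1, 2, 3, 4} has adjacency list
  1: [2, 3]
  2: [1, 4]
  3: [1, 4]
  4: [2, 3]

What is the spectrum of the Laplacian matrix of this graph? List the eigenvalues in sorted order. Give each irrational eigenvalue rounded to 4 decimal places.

[0, 2, 2, 4]

With the vertex order [1, 2, 3, 4], the degrees are [2, 2, 2, 2], giving D = diag(2, 2, 2, 2) and L = D - A. Diagonalising L (or applying a numerical eigensolver to the 4x4 matrix) gives the spectrum above. The single zero eigenvalue shows the graph is connected. There is one zero in the spectrum, matching the 1 component.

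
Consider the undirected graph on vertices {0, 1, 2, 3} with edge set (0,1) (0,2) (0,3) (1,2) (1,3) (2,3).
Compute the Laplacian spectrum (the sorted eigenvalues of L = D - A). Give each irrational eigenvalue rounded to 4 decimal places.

With the vertex order [0, 1, 2, 3], the degrees are [3, 3, 3, 3], giving D = diag(3, 3, 3, 3) and L = D - A. L is symmetric positive semidefinite, so every eigenvalue is real and nonnegative. The single zero eigenvalue shows the graph is connected.

[0, 4, 4, 4]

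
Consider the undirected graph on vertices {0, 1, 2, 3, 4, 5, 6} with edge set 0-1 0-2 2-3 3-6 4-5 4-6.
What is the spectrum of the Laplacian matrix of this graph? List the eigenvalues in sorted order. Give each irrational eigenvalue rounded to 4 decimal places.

[0, 0.1981, 0.7530, 1.5550, 2.4450, 3.2470, 3.8019]

Reading degrees in the order [0, 1, 2, 3, 4, 5, 6] gives [2, 1, 2, 2, 2, 1, 2]; set D = diag(2, 1, 2, 2, 2, 1, 2) and form L = D - A. The multiplicity of 0 as a Laplacian eigenvalue equals the number of connected components. There is one zero in the spectrum, matching the 1 component.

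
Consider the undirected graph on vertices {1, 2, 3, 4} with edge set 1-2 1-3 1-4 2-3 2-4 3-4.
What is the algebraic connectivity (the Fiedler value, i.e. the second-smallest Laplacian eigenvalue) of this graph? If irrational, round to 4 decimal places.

4

Reading degrees in the order [1, 2, 3, 4] gives [3, 3, 3, 3]; set D = diag(3, 3, 3, 3) and form L = D - A. Computing the eigenvalues of L and sorting gives [0, 4, 4, 4]. The Fiedler value lambda_2 = 4 is strictly positive, so the graph is connected. The eigenvalues sum to 12, which equals trace(L) = 2|E|. By the matrix-tree theorem the graph has (1/4) * product of the nonzero eigenvalues = 16 spanning trees.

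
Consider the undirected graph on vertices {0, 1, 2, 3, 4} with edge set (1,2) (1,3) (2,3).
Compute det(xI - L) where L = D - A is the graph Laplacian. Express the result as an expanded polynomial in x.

Reading degrees in the order [0, 1, 2, 3, 4] gives [0, 2, 2, 2, 0]; set D = diag(0, 2, 2, 2, 0) and form L = D - A. Computing det(xI - L) by cofactor expansion (or equivalently via sum-over-permutations) gives x^5 - 6x^4 + 9x^3. Since p(0) = det(-L) = 0, x divides p(x). There are 3 zeros in the spectrum, matching the 3 components.

x^5 - 6x^4 + 9x^3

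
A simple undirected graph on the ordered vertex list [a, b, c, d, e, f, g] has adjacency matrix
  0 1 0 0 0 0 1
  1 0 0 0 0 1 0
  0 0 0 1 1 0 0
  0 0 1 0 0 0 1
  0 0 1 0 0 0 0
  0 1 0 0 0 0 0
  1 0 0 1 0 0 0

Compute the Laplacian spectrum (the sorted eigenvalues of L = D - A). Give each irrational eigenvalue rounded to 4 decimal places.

Each diagonal entry of L is the vertex degree and each off-diagonal entry is -1 where an edge is present, 0 otherwise; in the order [a, b, c, d, e, f, g] the diagonal is [2, 2, 2, 2, 1, 1, 2]. The multiplicity of 0 as a Laplacian eigenvalue equals the number of connected components. There is one zero in the spectrum, matching the 1 component.

[0, 0.1981, 0.7530, 1.5550, 2.4450, 3.2470, 3.8019]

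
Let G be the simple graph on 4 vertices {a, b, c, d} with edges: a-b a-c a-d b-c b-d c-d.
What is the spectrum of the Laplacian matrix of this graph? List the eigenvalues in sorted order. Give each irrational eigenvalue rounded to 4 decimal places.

[0, 4, 4, 4]

Each diagonal entry of L is the vertex degree and each off-diagonal entry is -1 where an edge is present, 0 otherwise; in the order [a, b, c, d] the diagonal is [3, 3, 3, 3]. L is symmetric positive semidefinite, so every eigenvalue is real and nonnegative. The single zero eigenvalue shows the graph is connected. By the matrix-tree theorem the graph has (1/4) * product of the nonzero eigenvalues = 16 spanning trees.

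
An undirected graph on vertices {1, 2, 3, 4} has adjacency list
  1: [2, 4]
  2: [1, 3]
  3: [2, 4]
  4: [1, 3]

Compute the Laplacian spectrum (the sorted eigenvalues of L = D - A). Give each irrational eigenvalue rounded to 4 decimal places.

[0, 2, 2, 4]

Reading degrees in the order [1, 2, 3, 4] gives [2, 2, 2, 2]; set D = diag(2, 2, 2, 2) and form L = D - A. The multiplicity of 0 as a Laplacian eigenvalue equals the number of connected components. The single zero eigenvalue shows the graph is connected. The largest eigenvalue, 4, is at most the vertex count 4.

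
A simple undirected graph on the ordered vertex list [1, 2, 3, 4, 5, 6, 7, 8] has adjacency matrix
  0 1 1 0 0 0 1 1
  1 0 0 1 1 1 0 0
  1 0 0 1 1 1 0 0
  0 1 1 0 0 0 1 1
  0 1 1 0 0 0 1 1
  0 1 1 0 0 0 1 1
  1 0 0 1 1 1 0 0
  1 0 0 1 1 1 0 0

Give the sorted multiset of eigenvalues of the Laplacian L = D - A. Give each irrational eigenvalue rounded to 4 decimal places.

[0, 4, 4, 4, 4, 4, 4, 8]

Reading degrees in the order [1, 2, 3, 4, 5, 6, 7, 8] gives [4, 4, 4, 4, 4, 4, 4, 4]; set D = diag(4, 4, 4, 4, 4, 4, 4, 4) and form L = D - A. Since every row of L sums to 0, the all-ones vector is in the kernel and 0 is an eigenvalue.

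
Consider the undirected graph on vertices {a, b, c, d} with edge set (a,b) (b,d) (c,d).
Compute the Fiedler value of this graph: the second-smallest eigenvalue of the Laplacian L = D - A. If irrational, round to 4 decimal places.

Each diagonal entry of L is the vertex degree and each off-diagonal entry is -1 where an edge is present, 0 otherwise; in the order [a, b, c, d] the diagonal is [1, 2, 1, 2]. The sorted Laplacian eigenvalues are [0, 0.5858, 2, 3.4142]; the algebraic connectivity is the second entry, 0.5858. The largest eigenvalue, 3.4142, is at most the vertex count 4.

0.5858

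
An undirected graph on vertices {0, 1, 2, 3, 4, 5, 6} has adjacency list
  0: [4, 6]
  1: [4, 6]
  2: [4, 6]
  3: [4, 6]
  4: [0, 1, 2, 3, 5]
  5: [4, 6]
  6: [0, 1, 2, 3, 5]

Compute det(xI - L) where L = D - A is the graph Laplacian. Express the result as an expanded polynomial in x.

x^7 - 20x^6 + 155x^5 - 600x^4 + 1240x^3 - 1312x^2 + 560x

Reading degrees in the order [0, 1, 2, 3, 4, 5, 6] gives [2, 2, 2, 2, 5, 2, 5]; set D = diag(2, 2, 2, 2, 5, 2, 5) and form L = D - A. The eigenvalues of L are [0, 2, 2, 2, 2, 5, 7]; the characteristic polynomial is the product of (x - lambda_i), which multiplies out to x^7 - 20x^6 + 155x^5 - 600x^4 + 1240x^3 - 1312x^2 + 560x. Since p(0) = det(-L) = 0, x divides p(x). By the matrix-tree theorem the graph has (1/7) * product of the nonzero eigenvalues = 80 spanning trees. There is one zero in the spectrum, matching the 1 component.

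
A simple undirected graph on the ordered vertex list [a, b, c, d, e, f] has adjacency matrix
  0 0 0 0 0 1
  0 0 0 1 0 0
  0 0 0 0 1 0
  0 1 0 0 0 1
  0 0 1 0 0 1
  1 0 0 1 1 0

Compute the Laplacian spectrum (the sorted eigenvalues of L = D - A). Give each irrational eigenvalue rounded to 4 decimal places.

Each diagonal entry of L is the vertex degree and each off-diagonal entry is -1 where an edge is present, 0 otherwise; in the order [a, b, c, d, e, f] the diagonal is [1, 1, 1, 2, 2, 3]. L is symmetric positive semidefinite, so every eigenvalue is real and nonnegative.

[0, 0.3820, 0.6972, 2, 2.6180, 4.3028]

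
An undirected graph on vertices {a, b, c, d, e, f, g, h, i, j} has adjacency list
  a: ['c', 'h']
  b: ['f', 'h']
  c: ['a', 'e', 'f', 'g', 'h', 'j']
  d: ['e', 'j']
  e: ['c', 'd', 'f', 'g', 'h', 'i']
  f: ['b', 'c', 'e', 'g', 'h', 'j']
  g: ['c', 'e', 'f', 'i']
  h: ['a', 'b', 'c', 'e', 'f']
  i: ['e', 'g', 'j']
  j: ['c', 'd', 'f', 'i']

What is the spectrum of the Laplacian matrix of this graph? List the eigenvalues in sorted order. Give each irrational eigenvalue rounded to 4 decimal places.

[0, 1.3106, 1.8074, 2.1023, 3.6868, 4.1046, 5.0734, 6.9666, 7.1926, 7.7556]

Each diagonal entry of L is the vertex degree and each off-diagonal entry is -1 where an edge is present, 0 otherwise; in the order [a, b, c, d, e, f, g, h, i, j] the diagonal is [2, 2, 6, 2, 6, 6, 4, 5, 3, 4]. Diagonalising L (or applying a numerical eigensolver to the 10x10 matrix) gives the spectrum above. The largest eigenvalue, 7.7556, is at most the vertex count 10.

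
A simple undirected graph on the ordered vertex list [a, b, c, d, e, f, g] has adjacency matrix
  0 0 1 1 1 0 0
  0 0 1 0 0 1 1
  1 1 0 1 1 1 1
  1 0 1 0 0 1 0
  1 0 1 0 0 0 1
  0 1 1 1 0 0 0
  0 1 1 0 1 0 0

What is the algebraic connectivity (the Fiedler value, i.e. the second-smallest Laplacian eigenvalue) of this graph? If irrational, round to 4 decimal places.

2

With the vertex order [a, b, c, d, e, f, g], the degrees are [3, 3, 6, 3, 3, 3, 3], giving D = diag(3, 3, 6, 3, 3, 3, 3) and L = D - A. The sorted Laplacian eigenvalues are [0, 2, 2, 4, 4, 5, 7]; the algebraic connectivity is the second entry, 2. The eigenvalues sum to 24, which equals trace(L) = 2|E|.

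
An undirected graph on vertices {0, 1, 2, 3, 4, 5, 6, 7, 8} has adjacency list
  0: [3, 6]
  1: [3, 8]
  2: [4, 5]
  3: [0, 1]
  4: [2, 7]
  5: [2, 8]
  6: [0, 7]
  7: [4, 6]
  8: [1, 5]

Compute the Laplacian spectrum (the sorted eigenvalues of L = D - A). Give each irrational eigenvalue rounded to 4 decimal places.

[0, 0.4679, 0.4679, 1.6527, 1.6527, 3, 3, 3.8794, 3.8794]

With the vertex order [0, 1, 2, 3, 4, 5, 6, 7, 8], the degrees are [2, 2, 2, 2, 2, 2, 2, 2, 2], giving D = diag(2, 2, 2, 2, 2, 2, 2, 2, 2) and L = D - A. Diagonalising L (or applying a numerical eigensolver to the 9x9 matrix) gives the spectrum above. The single zero eigenvalue shows the graph is connected.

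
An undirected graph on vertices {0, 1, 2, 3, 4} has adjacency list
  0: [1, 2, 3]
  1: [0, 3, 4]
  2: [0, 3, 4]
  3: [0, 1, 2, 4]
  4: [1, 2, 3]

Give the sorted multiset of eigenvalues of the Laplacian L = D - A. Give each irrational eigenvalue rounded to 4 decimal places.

[0, 3, 3, 5, 5]

Each diagonal entry of L is the vertex degree and each off-diagonal entry is -1 where an edge is present, 0 otherwise; in the order [0, 1, 2, 3, 4] the diagonal is [3, 3, 3, 4, 3]. The multiplicity of 0 as a Laplacian eigenvalue equals the number of connected components. By the matrix-tree theorem the graph has (1/5) * product of the nonzero eigenvalues = 45 spanning trees.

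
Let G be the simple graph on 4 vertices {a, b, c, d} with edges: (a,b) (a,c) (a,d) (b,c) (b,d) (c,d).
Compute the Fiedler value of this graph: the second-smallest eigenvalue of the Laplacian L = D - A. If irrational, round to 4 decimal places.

Reading degrees in the order [a, b, c, d] gives [3, 3, 3, 3]; set D = diag(3, 3, 3, 3) and form L = D - A. Computing the eigenvalues of L and sorting gives [0, 4, 4, 4]. The Fiedler value lambda_2 = 4 is strictly positive, so the graph is connected.

4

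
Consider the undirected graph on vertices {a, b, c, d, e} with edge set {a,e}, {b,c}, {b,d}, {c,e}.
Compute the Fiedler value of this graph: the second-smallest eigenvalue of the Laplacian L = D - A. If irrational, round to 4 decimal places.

With the vertex order [a, b, c, d, e], the degrees are [1, 2, 2, 1, 2], giving D = diag(1, 2, 2, 1, 2) and L = D - A. Computing the eigenvalues of L and sorting gives [0, 0.3820, 1.3820, 2.6180, 3.6180]. The Fiedler value lambda_2 = 0.3820 is strictly positive, so the graph is connected. The largest eigenvalue, 3.6180, is at most the vertex count 5.

0.3820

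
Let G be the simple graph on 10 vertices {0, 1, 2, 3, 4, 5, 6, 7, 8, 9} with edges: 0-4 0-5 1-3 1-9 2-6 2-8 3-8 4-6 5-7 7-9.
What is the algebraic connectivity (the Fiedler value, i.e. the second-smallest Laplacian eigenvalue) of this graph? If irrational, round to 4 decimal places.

0.3820

With the vertex order [0, 1, 2, 3, 4, 5, 6, 7, 8, 9], the degrees are [2, 2, 2, 2, 2, 2, 2, 2, 2, 2], giving D = diag(2, 2, 2, 2, 2, 2, 2, 2, 2, 2) and L = D - A. The smallest Laplacian eigenvalue is always 0. The next one, lambda_2 = 0.3820, measures how hard the graph is to disconnect: larger values mean better connectivity. The eigenvalues sum to 20, which equals trace(L) = 2|E|.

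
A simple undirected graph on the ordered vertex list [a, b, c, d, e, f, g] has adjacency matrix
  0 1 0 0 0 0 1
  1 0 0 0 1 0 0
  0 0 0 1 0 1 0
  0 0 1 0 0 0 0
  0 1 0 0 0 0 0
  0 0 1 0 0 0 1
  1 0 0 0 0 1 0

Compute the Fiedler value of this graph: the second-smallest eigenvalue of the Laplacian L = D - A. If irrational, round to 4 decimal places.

With the vertex order [a, b, c, d, e, f, g], the degrees are [2, 2, 2, 1, 1, 2, 2], giving D = diag(2, 2, 2, 1, 1, 2, 2) and L = D - A. The smallest Laplacian eigenvalue is always 0. The next one, lambda_2 = 0.1981, measures how hard the graph is to disconnect: larger values mean better connectivity. The largest eigenvalue, 3.8019, is at most the vertex count 7.

0.1981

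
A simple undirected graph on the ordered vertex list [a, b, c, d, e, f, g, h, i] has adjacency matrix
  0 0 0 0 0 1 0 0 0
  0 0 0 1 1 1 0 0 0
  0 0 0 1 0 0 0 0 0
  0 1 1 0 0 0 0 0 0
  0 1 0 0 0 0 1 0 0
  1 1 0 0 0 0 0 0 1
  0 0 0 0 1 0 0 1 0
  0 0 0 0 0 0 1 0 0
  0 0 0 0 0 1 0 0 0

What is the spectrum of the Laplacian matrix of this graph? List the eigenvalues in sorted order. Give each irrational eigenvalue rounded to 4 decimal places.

With the vertex order [a, b, c, d, e, f, g, h, i], the degrees are [1, 3, 1, 2, 2, 3, 2, 1, 1], giving D = diag(1, 3, 1, 2, 2, 3, 2, 1, 1) and L = D - A. The multiplicity of 0 as a Laplacian eigenvalue equals the number of connected components. The single zero eigenvalue shows the graph is connected. By the matrix-tree theorem the graph has (1/9) * product of the nonzero eigenvalues = 1 spanning tree. The largest eigenvalue, 4.7049, is at most the vertex count 9.

[0, 0.2217, 0.3327, 1, 1.1923, 2.1071, 3, 3.4413, 4.7049]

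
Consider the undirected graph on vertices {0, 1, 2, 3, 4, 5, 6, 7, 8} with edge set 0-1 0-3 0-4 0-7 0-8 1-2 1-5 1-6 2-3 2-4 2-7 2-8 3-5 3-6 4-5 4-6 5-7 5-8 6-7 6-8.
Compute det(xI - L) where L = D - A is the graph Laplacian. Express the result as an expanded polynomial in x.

Each diagonal entry of L is the vertex degree and each off-diagonal entry is -1 where an edge is present, 0 otherwise; in the order [0, 1, 2, 3, 4, 5, 6, 7, 8] the diagonal is [5, 4, 5, 4, 4, 5, 5, 4, 4]. Computing det(xI - L) by cofactor expansion (or equivalently via sum-over-permutations) gives x^9 - 40x^8 + 690x^7 - 6720x^6 + 40485x^5 - 154704x^4 + 366560x^3 - 492800x^2 + 288000x. Since p(0) = det(-L) = 0, x divides p(x). By the matrix-tree theorem the graph has (1/9) * product of the nonzero eigenvalues = 32000 spanning trees.

x^9 - 40x^8 + 690x^7 - 6720x^6 + 40485x^5 - 154704x^4 + 366560x^3 - 492800x^2 + 288000x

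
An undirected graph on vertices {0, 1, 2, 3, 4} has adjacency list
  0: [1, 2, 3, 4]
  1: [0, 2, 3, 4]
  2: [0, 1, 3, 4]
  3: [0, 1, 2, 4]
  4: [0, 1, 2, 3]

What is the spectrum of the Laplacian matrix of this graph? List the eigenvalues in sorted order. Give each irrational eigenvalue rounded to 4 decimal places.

[0, 5, 5, 5, 5]

Each diagonal entry of L is the vertex degree and each off-diagonal entry is -1 where an edge is present, 0 otherwise; in the order [0, 1, 2, 3, 4] the diagonal is [4, 4, 4, 4, 4]. Diagonalising L (or applying a numerical eigensolver to the 5x5 matrix) gives the spectrum above. There is one zero in the spectrum, matching the 1 component.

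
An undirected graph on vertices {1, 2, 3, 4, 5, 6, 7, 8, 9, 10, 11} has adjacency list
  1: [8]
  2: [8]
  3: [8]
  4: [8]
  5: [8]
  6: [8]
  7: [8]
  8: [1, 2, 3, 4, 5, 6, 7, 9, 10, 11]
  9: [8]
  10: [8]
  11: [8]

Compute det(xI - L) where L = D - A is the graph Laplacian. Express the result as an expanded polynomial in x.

With the vertex order [1, 2, 3, 4, 5, 6, 7, 8, 9, 10, 11], the degrees are [1, 1, 1, 1, 1, 1, 1, 10, 1, 1, 1], giving D = diag(1, 1, 1, 1, 1, 1, 1, 10, 1, 1, 1) and L = D - A. L has integer entries, so p(x) = det(xI - L) has integer coefficients. Expanding the determinant yields x^11 - 20x^10 + 135x^9 - 480x^8 + 1050x^7 - 1512x^6 + 1470x^5 - 960x^4 + 405x^3 - 100x^2 + 11x. Since p(0) = det(-L) = 0, x divides p(x). By the matrix-tree theorem the graph has (1/11) * product of the nonzero eigenvalues = 1 spanning tree. There is one zero in the spectrum, matching the 1 component.

x^11 - 20x^10 + 135x^9 - 480x^8 + 1050x^7 - 1512x^6 + 1470x^5 - 960x^4 + 405x^3 - 100x^2 + 11x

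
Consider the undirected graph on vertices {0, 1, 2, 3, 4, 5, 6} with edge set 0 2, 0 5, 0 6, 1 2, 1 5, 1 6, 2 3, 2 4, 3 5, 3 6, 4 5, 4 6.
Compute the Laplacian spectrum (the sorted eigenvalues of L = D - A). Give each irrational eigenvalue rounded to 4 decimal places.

Each diagonal entry of L is the vertex degree and each off-diagonal entry is -1 where an edge is present, 0 otherwise; in the order [0, 1, 2, 3, 4, 5, 6] the diagonal is [3, 3, 4, 3, 3, 4, 4]. Since every row of L sums to 0, the all-ones vector is in the kernel and 0 is an eigenvalue. The single zero eigenvalue shows the graph is connected. By the matrix-tree theorem the graph has (1/7) * product of the nonzero eigenvalues = 432 spanning trees.

[0, 3, 3, 3, 4, 4, 7]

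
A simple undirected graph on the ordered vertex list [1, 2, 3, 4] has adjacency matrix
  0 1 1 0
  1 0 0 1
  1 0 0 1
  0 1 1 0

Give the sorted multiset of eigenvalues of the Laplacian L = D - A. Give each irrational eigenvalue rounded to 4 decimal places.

Each diagonal entry of L is the vertex degree and each off-diagonal entry is -1 where an edge is present, 0 otherwise; in the order [1, 2, 3, 4] the diagonal is [2, 2, 2, 2]. Diagonalising L (or applying a numerical eigensolver to the 4x4 matrix) gives the spectrum above. The single zero eigenvalue shows the graph is connected. There is one zero in the spectrum, matching the 1 component.

[0, 2, 2, 4]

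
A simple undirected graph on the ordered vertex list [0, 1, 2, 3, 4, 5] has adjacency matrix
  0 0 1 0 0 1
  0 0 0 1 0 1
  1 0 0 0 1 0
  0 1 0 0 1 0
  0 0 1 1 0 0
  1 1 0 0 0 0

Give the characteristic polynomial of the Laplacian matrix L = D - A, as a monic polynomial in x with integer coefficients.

x^6 - 12x^5 + 54x^4 - 112x^3 + 105x^2 - 36x

With the vertex order [0, 1, 2, 3, 4, 5], the degrees are [2, 2, 2, 2, 2, 2], giving D = diag(2, 2, 2, 2, 2, 2) and L = D - A. The eigenvalues of L are [0, 1, 1, 3, 3, 4]; the characteristic polynomial is the product of (x - lambda_i), which multiplies out to x^6 - 12x^5 + 54x^4 - 112x^3 + 105x^2 - 36x. Since p(0) = det(-L) = 0, x divides p(x). By the matrix-tree theorem the graph has (1/6) * product of the nonzero eigenvalues = 6 spanning trees.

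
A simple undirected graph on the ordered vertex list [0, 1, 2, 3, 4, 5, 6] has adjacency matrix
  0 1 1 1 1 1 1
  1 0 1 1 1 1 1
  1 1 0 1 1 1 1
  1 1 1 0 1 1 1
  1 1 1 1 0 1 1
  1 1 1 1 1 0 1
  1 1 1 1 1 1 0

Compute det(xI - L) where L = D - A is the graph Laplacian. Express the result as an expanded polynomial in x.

Reading degrees in the order [0, 1, 2, 3, 4, 5, 6] gives [6, 6, 6, 6, 6, 6, 6]; set D = diag(6, 6, 6, 6, 6, 6, 6) and form L = D - A. The eigenvalues of L are [0, 7, 7, 7, 7, 7, 7]; the characteristic polynomial is the product of (x - lambda_i), which multiplies out to x^7 - 42x^6 + 735x^5 - 6860x^4 + 36015x^3 - 100842x^2 + 117649x. Since p(0) = det(-L) = 0, x divides p(x). By the matrix-tree theorem the graph has (1/7) * product of the nonzero eigenvalues = 16807 spanning trees.

x^7 - 42x^6 + 735x^5 - 6860x^4 + 36015x^3 - 100842x^2 + 117649x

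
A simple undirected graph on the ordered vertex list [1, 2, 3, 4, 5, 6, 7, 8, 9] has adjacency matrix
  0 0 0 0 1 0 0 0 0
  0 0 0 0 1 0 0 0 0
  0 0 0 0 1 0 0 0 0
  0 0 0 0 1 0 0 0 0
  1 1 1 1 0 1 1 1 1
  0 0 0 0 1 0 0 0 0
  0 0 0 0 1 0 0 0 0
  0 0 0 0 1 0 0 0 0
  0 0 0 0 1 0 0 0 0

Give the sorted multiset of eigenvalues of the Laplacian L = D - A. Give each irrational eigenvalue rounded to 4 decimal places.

Reading degrees in the order [1, 2, 3, 4, 5, 6, 7, 8, 9] gives [1, 1, 1, 1, 8, 1, 1, 1, 1]; set D = diag(1, 1, 1, 1, 8, 1, 1, 1, 1) and form L = D - A. Since every row of L sums to 0, the all-ones vector is in the kernel and 0 is an eigenvalue. There is one zero in the spectrum, matching the 1 component.

[0, 1, 1, 1, 1, 1, 1, 1, 9]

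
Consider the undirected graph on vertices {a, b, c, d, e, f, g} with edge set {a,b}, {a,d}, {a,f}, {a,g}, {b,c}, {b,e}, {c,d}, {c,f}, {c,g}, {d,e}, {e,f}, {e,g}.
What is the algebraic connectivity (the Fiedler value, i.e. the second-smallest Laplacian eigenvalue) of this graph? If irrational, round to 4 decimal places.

3

With the vertex order [a, b, c, d, e, f, g], the degrees are [4, 3, 4, 3, 4, 3, 3], giving D = diag(4, 3, 4, 3, 4, 3, 3) and L = D - A. The sorted Laplacian eigenvalues are [0, 3, 3, 3, 4, 4, 7]; the algebraic connectivity is the second entry, 3. By the matrix-tree theorem the graph has (1/7) * product of the nonzero eigenvalues = 432 spanning trees.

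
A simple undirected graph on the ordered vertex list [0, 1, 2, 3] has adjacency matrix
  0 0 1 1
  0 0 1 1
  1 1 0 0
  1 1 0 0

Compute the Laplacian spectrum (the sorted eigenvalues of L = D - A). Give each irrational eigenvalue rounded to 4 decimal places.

[0, 2, 2, 4]

With the vertex order [0, 1, 2, 3], the degrees are [2, 2, 2, 2], giving D = diag(2, 2, 2, 2) and L = D - A. The multiplicity of 0 as a Laplacian eigenvalue equals the number of connected components. The single zero eigenvalue shows the graph is connected. The largest eigenvalue, 4, is at most the vertex count 4. By the matrix-tree theorem the graph has (1/4) * product of the nonzero eigenvalues = 4 spanning trees.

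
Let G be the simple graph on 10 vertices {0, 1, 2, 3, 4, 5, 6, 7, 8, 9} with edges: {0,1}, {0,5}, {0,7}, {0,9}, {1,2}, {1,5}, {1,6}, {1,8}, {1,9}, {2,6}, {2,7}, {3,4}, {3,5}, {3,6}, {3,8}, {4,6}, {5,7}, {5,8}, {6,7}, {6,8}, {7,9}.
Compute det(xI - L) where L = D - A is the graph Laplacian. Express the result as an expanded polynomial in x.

x^10 - 42x^9 + 765x^8 - 7916x^7 + 51163x^6 - 213574x^5 + 573763x^4 - 952300x^3 + 880935x^2 - 343170x

With the vertex order [0, 1, 2, 3, 4, 5, 6, 7, 8, 9], the degrees are [4, 6, 3, 4, 2, 5, 6, 5, 4, 3], giving D = diag(4, 6, 3, 4, 2, 5, 6, 5, 4, 3) and L = D - A. L has integer entries, so p(x) = det(xI - L) has integer coefficients. Expanding the determinant yields x^10 - 42x^9 + 765x^8 - 7916x^7 + 51163x^6 - 213574x^5 + 573763x^4 - 952300x^3 + 880935x^2 - 343170x. Since p(0) = det(-L) = 0, x divides p(x). The eigenvalues sum to 42, which equals trace(L) = 2|E|.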